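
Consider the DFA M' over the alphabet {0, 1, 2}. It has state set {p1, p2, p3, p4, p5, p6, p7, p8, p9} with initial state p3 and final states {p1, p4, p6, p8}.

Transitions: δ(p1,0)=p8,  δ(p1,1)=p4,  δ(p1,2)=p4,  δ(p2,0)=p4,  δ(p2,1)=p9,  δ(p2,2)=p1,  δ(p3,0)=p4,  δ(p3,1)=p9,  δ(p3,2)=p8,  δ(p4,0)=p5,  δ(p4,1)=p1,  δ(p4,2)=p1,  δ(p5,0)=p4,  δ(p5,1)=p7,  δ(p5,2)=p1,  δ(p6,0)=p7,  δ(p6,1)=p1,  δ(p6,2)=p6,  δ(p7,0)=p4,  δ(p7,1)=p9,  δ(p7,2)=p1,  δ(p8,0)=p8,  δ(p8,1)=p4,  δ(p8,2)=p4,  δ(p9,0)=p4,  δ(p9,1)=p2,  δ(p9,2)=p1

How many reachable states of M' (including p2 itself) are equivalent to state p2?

Reachable states from the start: {p1,p2,p3,p4,p5,p7,p8,p9}. Unreachable: {p6} — drop them.
Start with accepting vs non-accepting: {p1,p4,p8} | {p2,p3,p5,p7,p9}.
Split {p1,p4,p8} by δ(·,0) → {p1,p8} and {p4}.
No further refinement is possible. Final partition (3 blocks): {p1,p8} | {p2,p3,p5,p7,p9} | {p4}.
The equivalence class containing p2 is {p2,p3,p5,p7,p9}, of size 5.

5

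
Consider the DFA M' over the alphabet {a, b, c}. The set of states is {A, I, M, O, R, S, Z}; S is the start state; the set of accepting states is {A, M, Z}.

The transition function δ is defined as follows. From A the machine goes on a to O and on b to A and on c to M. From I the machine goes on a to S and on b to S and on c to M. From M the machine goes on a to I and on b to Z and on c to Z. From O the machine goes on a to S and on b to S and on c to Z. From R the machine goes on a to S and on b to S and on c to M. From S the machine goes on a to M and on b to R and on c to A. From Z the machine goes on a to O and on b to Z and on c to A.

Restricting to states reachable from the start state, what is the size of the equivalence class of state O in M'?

3

Every state is reachable, so we keep all 7.
Start with accepting vs non-accepting: {A,M,Z} | {I,O,R,S}.
On input a, block {I,O,R,S} splits into {I,O,R} and {S}.
Stable partition: {A,M,Z} | {I,O,R} | {S} — 3 equivalence classes.
The equivalence class containing O is {I,O,R}, of size 3.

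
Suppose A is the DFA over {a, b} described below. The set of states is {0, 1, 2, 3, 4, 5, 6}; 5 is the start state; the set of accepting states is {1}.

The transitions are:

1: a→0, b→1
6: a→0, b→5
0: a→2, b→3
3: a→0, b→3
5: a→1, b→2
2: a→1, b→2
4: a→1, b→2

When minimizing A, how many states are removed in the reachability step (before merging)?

Starting at 5 and following transitions, the reachable set is {0, 1, 2, 3, 5}. That leaves 4, 6 unreachable — 2 in total.

2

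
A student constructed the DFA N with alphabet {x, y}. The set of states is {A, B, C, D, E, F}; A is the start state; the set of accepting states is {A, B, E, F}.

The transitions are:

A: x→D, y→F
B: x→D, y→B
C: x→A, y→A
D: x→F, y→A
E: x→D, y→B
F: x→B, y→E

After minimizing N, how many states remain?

4

Reachable states from the start: {A,B,D,E,F}. Unreachable: {C} — drop them.
Initial partition by acceptance: {A,B,E,F} | {D}.
On input x, block {A,B,E,F} splits into {A,B,E} and {F}.
On input y, block {A,B,E} splits into {B,E} and {A}.
No further refinement is possible. Final partition (4 blocks): {B,E} | {D} | {F} | {A}.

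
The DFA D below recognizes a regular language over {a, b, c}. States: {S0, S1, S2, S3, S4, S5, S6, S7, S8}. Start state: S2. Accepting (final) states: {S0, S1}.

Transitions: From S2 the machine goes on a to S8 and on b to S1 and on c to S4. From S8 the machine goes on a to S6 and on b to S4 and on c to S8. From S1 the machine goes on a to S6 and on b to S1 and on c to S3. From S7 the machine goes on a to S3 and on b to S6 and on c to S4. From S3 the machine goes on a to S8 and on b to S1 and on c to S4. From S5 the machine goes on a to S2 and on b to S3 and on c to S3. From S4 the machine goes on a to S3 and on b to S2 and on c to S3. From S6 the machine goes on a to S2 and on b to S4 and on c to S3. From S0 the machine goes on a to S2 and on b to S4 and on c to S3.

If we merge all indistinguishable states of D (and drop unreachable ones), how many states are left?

5

First remove the unreachable states {S0,S5,S7}; 6 states remain.
Initial partition by acceptance: {S1} | {S2,S3,S4,S6,S8}.
Split {S2,S3,S4,S6,S8} by δ(·,b) → {S4,S6,S8} and {S2,S3}.
Refine {S4,S6,S8} on symbol a: members go to different blocks, giving {S4,S6} and {S8}.
Split {S4,S6} by δ(·,b) → {S4} and {S6}.
No further refinement is possible. Final partition (5 blocks): {S1} | {S4} | {S2,S3} | {S8} | {S6}.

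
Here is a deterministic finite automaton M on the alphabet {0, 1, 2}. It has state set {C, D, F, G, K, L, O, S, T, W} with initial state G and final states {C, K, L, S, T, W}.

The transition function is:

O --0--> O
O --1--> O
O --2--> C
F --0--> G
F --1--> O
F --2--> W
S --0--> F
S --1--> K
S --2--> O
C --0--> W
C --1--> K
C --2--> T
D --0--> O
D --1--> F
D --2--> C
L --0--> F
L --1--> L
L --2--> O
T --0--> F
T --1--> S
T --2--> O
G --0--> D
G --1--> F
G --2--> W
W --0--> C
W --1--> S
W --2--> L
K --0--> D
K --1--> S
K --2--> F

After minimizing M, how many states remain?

Initial partition by acceptance: {C,K,L,S,T,W} | {D,F,G,O}.
On input 0, block {C,K,L,S,T,W} splits into {K,L,S,T} and {C,W}.
The partition is now stable with 3 blocks: {K,L,S,T} | {D,F,G,O} | {C,W}.

3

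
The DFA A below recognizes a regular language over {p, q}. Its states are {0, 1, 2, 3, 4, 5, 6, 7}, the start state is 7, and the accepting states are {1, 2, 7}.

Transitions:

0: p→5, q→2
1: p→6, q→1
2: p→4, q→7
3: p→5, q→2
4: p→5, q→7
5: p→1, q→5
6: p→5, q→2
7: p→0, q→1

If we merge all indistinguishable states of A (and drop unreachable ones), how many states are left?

States {3} cannot be reached from the start state, so discard them.
Initial partition by acceptance: {1,2,7} | {0,4,5,6}.
Refine {0,4,5,6} on symbol p: members go to different blocks, giving {0,4,6} and {5}.
No further refinement is possible. Final partition (3 blocks): {1,2,7} | {0,4,6} | {5}.

3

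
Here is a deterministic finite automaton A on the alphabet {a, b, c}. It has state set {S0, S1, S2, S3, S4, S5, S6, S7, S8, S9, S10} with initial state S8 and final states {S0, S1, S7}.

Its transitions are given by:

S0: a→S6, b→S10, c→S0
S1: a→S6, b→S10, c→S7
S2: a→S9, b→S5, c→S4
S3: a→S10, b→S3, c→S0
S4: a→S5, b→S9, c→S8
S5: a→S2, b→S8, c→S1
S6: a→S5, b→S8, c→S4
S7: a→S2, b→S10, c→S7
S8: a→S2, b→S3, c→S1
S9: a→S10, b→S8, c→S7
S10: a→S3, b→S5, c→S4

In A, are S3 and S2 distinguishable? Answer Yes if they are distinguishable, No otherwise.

Yes

P0 = {S0,S1,S7} | {S2,S3,S4,S5,S6,S8,S9,S10}.
On input c, block {S2,S3,S4,S5,S6,S8,S9,S10} splits into {S2,S4,S6,S10} and {S3,S5,S8,S9}.
On input c, block {S2,S4,S6,S10} splits into {S2,S6,S10} and {S4}.
The partition is now stable with 4 blocks: {S0,S1,S7} | {S2,S6,S10} | {S3,S5,S8,S9} | {S4}.
S3 and S2 end up in different blocks, so they are distinguishable. For instance, the string 'c' is accepted from only S3.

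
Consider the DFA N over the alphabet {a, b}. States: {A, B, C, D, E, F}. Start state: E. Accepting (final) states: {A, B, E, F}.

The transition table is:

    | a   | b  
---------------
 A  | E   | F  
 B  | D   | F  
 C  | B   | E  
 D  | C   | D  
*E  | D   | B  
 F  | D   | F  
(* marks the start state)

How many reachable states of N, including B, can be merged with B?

States {A} cannot be reached from the start state, so discard them.
Start with accepting vs non-accepting: {B,E,F} | {C,D}.
Split {C,D} by δ(·,a) → {C} and {D}.
Stable partition: {B,E,F} | {C} | {D} — 3 equivalence classes.
The equivalence class containing B is {B,E,F}, of size 3.

3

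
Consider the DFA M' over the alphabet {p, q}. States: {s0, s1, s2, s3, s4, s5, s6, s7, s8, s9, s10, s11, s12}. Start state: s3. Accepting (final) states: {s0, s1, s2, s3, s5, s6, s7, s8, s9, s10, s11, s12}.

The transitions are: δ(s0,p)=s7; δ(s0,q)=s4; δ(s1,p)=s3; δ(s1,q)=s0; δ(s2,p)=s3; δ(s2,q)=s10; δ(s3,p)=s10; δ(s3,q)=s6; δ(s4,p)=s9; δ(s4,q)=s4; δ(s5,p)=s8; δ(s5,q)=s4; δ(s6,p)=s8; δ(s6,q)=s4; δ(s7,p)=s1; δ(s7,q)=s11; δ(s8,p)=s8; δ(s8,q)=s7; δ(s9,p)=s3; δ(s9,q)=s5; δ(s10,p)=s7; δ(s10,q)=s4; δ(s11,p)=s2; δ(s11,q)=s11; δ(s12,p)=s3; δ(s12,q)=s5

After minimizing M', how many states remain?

First remove the unreachable states {s12}; 12 states remain.
Initial partition by acceptance: {s0,s1,s2,s3,s5,s6,s7,s8,s9,s10,s11} | {s4}.
Refine {s0,s1,s2,s3,s5,s6,s7,s8,s9,s10,s11} on symbol q: members go to different blocks, giving {s1,s2,s3,s7,s8,s9,s11} and {s0,s5,s6,s10}.
Refine {s1,s2,s3,s7,s8,s9,s11} on symbol p: members go to different blocks, giving {s1,s2,s7,s8,s9,s11} and {s3}.
Split {s1,s2,s7,s8,s9,s11} by δ(·,p) → {s1,s2,s9} and {s7,s8,s11}.
Split {s7,s8,s11} by δ(·,p) → {s7,s11} and {s8}.
Refine {s0,s5,s6,s10} on symbol p: members go to different blocks, giving {s0,s10} and {s5,s6}.
Split {s1,s2,s9} by δ(·,q) → {s1,s2} and {s9}.
Stable partition: {s1,s2} | {s4} | {s0,s10} | {s3} | {s7,s11} | {s8} | {s5,s6} | {s9} — 8 equivalence classes.

8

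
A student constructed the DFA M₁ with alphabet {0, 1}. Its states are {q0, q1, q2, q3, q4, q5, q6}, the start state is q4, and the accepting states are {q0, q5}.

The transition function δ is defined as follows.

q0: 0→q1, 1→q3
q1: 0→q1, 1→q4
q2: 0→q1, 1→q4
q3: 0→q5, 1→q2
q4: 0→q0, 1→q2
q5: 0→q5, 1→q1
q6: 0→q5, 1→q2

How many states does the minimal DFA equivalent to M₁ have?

Reachable states from the start: {q0,q1,q2,q3,q4,q5}. Unreachable: {q6} — drop them.
Start with accepting vs non-accepting: {q0,q5} | {q1,q2,q3,q4}.
On input 0, block {q0,q5} splits into {q0} and {q5}.
Split {q1,q2,q3,q4} by δ(·,0) → {q1,q2} and {q3} and {q4}.
No further refinement is possible. Final partition (5 blocks): {q0} | {q1,q2} | {q5} | {q3} | {q4}.

5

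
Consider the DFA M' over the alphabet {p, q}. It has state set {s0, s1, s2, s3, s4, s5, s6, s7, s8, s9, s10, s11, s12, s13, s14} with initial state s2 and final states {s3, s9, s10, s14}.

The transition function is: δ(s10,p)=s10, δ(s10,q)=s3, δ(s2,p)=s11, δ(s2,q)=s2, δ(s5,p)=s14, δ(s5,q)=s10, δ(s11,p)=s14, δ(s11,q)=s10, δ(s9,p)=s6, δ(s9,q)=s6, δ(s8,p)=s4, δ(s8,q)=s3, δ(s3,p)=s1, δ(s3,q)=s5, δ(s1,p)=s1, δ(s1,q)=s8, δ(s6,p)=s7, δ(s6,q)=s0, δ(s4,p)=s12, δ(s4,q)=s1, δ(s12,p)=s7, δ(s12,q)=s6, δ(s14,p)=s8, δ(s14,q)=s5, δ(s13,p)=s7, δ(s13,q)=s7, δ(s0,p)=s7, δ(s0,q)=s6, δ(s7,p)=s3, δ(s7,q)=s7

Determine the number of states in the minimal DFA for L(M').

10

First remove the unreachable states {s9,s13}; 13 states remain.
P0 = {s3,s10,s14} | {s0,s1,s2,s4,s5,s6,s7,s8,s11,s12}.
Split {s3,s10,s14} by δ(·,p) → {s3,s14} and {s10}.
Split {s0,s1,s2,s4,s5,s6,s7,s8,s11,s12} by δ(·,p) → {s0,s1,s2,s4,s6,s8,s12} and {s5,s7,s11}.
On input p, block {s0,s1,s2,s4,s6,s8,s12} splits into {s0,s2,s6,s12} and {s1,s4,s8}.
On input q, block {s5,s7,s11} splits into {s5,s11} and {s7}.
Split {s0,s2,s6,s12} by δ(·,p) → {s0,s6,s12} and {s2}.
On input p, block {s1,s4,s8} splits into {s1,s8} and {s4}.
Split {s1,s8} by δ(·,p) → {s1} and {s8}.
Refine {s3,s14} on symbol p: members go to different blocks, giving {s3} and {s14}.
The partition is now stable with 10 blocks: {s3} | {s0,s6,s12} | {s10} | {s5,s11} | {s1} | {s7} | {s2} | {s4} | {s8} | {s14}.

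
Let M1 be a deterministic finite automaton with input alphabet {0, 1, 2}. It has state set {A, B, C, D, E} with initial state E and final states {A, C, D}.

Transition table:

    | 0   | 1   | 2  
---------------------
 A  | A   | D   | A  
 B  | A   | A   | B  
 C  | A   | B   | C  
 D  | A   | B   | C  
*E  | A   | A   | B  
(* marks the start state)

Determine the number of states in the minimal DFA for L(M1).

Every state is reachable, so we keep all 5.
P0 = {A,C,D} | {B,E}.
Split {A,C,D} by δ(·,1) → {C,D} and {A}.
Stable partition: {C,D} | {B,E} | {A} — 3 equivalence classes.

3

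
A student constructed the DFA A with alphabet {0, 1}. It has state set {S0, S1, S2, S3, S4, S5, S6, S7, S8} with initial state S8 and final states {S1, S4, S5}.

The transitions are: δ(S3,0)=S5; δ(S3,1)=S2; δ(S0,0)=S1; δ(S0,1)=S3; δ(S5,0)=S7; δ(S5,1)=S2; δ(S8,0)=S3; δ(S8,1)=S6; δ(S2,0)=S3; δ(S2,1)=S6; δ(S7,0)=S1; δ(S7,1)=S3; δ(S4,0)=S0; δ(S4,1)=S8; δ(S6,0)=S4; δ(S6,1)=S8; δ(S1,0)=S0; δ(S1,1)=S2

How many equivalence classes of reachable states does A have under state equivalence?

Every state is reachable, so we keep all 9.
Start with accepting vs non-accepting: {S1,S4,S5} | {S0,S2,S3,S6,S7,S8}.
On input 0, block {S0,S2,S3,S6,S7,S8} splits into {S0,S3,S6,S7} and {S2,S8}.
On input 1, block {S0,S3,S6,S7} splits into {S0,S7} and {S3,S6}.
Stable partition: {S1,S4,S5} | {S0,S7} | {S2,S8} | {S3,S6} — 4 equivalence classes.

4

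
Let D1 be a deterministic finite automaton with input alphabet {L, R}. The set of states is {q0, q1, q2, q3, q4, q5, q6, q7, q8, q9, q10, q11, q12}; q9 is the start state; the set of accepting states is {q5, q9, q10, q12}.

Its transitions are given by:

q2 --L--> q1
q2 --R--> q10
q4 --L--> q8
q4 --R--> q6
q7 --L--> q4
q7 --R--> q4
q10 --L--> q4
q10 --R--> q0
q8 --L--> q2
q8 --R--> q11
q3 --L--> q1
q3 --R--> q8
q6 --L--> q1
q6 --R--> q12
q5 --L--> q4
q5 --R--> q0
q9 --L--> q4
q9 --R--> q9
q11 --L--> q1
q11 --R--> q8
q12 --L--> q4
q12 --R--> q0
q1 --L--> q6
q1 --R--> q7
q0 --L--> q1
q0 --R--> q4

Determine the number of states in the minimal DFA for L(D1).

9

First remove the unreachable states {q3,q5}; 11 states remain.
Start with accepting vs non-accepting: {q9,q10,q12} | {q0,q1,q2,q4,q6,q7,q8,q11}.
Refine {q9,q10,q12} on symbol R: members go to different blocks, giving {q10,q12} and {q9}.
Split {q0,q1,q2,q4,q6,q7,q8,q11} by δ(·,R) → {q0,q1,q4,q7,q8,q11} and {q2,q6}.
Refine {q0,q1,q4,q7,q8,q11} on symbol L: members go to different blocks, giving {q0,q4,q7,q11} and {q1,q8}.
Split {q0,q4,q7,q11} by δ(·,L) → {q0,q4,q11} and {q7}.
Refine {q0,q4,q11} on symbol R: members go to different blocks, giving {q0} and {q4} and {q11}.
Refine {q1,q8} on symbol R: members go to different blocks, giving {q1} and {q8}.
The partition is now stable with 9 blocks: {q10,q12} | {q0} | {q9} | {q2,q6} | {q1} | {q7} | {q4} | {q11} | {q8}.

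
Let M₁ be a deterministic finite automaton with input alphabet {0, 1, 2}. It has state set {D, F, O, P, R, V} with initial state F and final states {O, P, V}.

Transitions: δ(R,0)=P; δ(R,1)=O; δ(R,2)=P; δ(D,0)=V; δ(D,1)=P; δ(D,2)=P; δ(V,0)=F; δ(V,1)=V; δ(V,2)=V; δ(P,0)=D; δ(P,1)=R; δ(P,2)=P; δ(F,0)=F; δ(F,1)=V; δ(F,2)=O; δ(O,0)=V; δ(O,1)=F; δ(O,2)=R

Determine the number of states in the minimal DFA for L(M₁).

Start with accepting vs non-accepting: {O,P,V} | {D,F,R}.
Split {O,P,V} by δ(·,0) → {P,V} and {O}.
On input 1, block {P,V} splits into {P} and {V}.
Split {D,F,R} by δ(·,0) → {R} and {F} and {D}.
Stable partition: {P} | {R} | {O} | {V} | {F} | {D} — 6 equivalence classes.

6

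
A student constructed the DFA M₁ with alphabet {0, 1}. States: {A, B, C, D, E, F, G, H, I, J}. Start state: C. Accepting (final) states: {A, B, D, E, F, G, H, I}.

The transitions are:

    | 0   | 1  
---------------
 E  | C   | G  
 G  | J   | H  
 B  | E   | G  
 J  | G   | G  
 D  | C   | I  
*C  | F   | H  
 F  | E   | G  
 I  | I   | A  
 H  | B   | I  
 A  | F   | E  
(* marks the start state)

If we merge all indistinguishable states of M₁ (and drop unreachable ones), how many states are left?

First remove the unreachable states {D}; 9 states remain.
Initial partition by acceptance: {A,B,E,F,G,H,I} | {C,J}.
Split {A,B,E,F,G,H,I} by δ(·,0) → {A,B,F,H,I} and {E,G}.
Refine {A,B,F,H,I} on symbol 0: members go to different blocks, giving {A,H,I} and {B,F}.
Refine {A,H,I} on symbol 0: members go to different blocks, giving {A,H} and {I}.
Refine {A,H} on symbol 1: members go to different blocks, giving {A} and {H}.
Split {C,J} by δ(·,0) → {C} and {J}.
On input 0, block {E,G} splits into {E} and {G}.
No further refinement is possible. Final partition (8 blocks): {A} | {C} | {E} | {B,F} | {I} | {H} | {J} | {G}.

8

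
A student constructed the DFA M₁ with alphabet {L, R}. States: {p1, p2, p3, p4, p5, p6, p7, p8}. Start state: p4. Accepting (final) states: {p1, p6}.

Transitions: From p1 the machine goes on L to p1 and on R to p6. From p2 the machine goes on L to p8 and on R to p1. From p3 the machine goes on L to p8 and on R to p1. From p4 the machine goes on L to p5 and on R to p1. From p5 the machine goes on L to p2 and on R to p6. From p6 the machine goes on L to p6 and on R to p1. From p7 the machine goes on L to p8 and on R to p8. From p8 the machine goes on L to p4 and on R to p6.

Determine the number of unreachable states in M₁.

BFS from p4 reaches {p1, p2, p4, p5, p6, p8}; the 2 state(s) p3, p7 are never visited.

2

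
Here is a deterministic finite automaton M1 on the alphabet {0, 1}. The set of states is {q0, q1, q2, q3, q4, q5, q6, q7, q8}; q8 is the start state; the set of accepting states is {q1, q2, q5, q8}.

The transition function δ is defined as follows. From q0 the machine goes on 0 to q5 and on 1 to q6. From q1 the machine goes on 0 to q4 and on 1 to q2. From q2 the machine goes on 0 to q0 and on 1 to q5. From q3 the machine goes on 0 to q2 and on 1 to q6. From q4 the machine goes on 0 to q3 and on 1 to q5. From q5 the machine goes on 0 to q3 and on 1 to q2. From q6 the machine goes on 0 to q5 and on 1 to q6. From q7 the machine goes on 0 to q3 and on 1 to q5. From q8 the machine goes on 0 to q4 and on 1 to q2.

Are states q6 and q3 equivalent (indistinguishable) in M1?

Yes

First remove the unreachable states {q1,q7}; 7 states remain.
P0 = {q2,q5,q8} | {q0,q3,q4,q6}.
Split {q0,q3,q4,q6} by δ(·,0) → {q0,q3,q6} and {q4}.
Split {q2,q5,q8} by δ(·,0) → {q2,q5} and {q8}.
Stable partition: {q2,q5} | {q0,q3,q6} | {q4} | {q8} — 4 equivalence classes.
q6 and q3 lie in the same block of the stable partition, so they are equivalent — no string distinguishes them.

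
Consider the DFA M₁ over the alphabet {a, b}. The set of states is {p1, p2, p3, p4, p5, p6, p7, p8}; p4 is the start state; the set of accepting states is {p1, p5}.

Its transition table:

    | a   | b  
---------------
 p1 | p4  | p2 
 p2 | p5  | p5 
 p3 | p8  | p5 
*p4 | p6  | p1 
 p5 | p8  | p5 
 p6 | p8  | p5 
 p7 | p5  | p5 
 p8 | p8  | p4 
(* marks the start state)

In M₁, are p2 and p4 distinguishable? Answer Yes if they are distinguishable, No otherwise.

Yes

First remove the unreachable states {p3,p7}; 6 states remain.
Start with accepting vs non-accepting: {p1,p5} | {p2,p4,p6,p8}.
Refine {p1,p5} on symbol b: members go to different blocks, giving {p1} and {p5}.
Refine {p2,p4,p6,p8} on symbol a: members go to different blocks, giving {p4,p6,p8} and {p2}.
Split {p4,p6,p8} by δ(·,b) → {p4} and {p6} and {p8}.
Stable partition: {p1} | {p4} | {p5} | {p2} | {p6} | {p8} — 6 equivalence classes.
p2 and p4 end up in different blocks, so they are distinguishable. For instance, the string 'a' is accepted from only p2.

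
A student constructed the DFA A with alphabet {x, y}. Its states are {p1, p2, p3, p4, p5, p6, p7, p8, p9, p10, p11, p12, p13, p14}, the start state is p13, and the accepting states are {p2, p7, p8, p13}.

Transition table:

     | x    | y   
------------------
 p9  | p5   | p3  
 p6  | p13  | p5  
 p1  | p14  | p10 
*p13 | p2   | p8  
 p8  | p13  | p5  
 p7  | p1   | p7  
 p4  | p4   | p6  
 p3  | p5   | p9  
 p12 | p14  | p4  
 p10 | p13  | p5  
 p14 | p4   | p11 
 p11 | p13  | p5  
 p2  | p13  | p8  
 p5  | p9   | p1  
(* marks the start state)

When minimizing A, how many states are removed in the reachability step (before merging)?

No path from p13 leads to p7, p12; the other 12 states are all reachable.

2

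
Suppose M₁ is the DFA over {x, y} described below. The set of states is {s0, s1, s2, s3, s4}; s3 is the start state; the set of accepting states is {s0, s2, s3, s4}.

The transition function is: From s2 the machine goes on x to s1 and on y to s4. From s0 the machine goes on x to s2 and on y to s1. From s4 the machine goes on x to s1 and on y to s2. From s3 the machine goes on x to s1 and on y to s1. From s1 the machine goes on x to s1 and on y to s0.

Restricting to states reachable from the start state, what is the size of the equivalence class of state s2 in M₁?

2

Start with accepting vs non-accepting: {s0,s2,s3,s4} | {s1}.
Refine {s0,s2,s3,s4} on symbol x: members go to different blocks, giving {s2,s3,s4} and {s0}.
Refine {s2,s3,s4} on symbol y: members go to different blocks, giving {s2,s4} and {s3}.
Stable partition: {s2,s4} | {s1} | {s0} | {s3} — 4 equivalence classes.
The equivalence class containing s2 is {s2,s4}, of size 2.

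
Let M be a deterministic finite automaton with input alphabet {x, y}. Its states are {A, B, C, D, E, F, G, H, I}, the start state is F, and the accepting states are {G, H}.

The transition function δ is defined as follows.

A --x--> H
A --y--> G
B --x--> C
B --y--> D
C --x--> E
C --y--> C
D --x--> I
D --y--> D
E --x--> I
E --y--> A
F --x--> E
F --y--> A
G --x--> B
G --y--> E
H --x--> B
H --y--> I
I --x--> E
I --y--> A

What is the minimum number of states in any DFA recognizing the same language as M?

Every state is reachable, so we keep all 9.
Start with accepting vs non-accepting: {G,H} | {A,B,C,D,E,F,I}.
On input x, block {A,B,C,D,E,F,I} splits into {B,C,D,E,F,I} and {A}.
Refine {B,C,D,E,F,I} on symbol y: members go to different blocks, giving {B,C,D} and {E,F,I}.
On input x, block {B,C,D} splits into {C,D} and {B}.
The partition is now stable with 5 blocks: {G,H} | {C,D} | {A} | {E,F,I} | {B}.

5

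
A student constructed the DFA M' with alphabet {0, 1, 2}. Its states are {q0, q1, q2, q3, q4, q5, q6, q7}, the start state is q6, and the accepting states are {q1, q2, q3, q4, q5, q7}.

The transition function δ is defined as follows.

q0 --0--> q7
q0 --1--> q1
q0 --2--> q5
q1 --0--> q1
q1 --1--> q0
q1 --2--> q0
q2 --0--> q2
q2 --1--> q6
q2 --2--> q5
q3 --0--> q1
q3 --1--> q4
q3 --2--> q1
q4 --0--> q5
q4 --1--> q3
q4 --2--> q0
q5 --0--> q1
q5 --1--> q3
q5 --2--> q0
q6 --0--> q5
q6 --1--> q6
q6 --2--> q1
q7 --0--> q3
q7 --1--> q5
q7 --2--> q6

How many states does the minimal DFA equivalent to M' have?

First remove the unreachable states {q2}; 7 states remain.
Start with accepting vs non-accepting: {q1,q3,q4,q5,q7} | {q0,q6}.
Split {q1,q3,q4,q5,q7} by δ(·,1) → {q3,q4,q5,q7} and {q1}.
On input 0, block {q3,q4,q5,q7} splits into {q3,q5} and {q4,q7}.
Split {q3,q5} by δ(·,1) → {q3} and {q5}.
Refine {q0,q6} on symbol 0: members go to different blocks, giving {q0} and {q6}.
On input 0, block {q4,q7} splits into {q4} and {q7}.
No further refinement is possible. Final partition (7 blocks): {q3} | {q0} | {q1} | {q4} | {q5} | {q6} | {q7}.

7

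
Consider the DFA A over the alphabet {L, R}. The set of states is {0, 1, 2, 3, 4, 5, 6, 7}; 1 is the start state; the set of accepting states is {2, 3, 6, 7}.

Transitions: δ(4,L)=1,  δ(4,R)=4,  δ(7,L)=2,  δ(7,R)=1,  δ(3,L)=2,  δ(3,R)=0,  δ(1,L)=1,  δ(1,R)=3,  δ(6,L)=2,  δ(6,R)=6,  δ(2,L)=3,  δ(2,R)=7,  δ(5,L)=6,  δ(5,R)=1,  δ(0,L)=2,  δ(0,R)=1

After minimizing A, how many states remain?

5

States {4,5,6} cannot be reached from the start state, so discard them.
Initial partition by acceptance: {2,3,7} | {0,1}.
Split {2,3,7} by δ(·,R) → {3,7} and {2}.
On input L, block {0,1} splits into {0} and {1}.
On input R, block {3,7} splits into {3} and {7}.
Stable partition: {3} | {0} | {2} | {1} | {7} — 5 equivalence classes.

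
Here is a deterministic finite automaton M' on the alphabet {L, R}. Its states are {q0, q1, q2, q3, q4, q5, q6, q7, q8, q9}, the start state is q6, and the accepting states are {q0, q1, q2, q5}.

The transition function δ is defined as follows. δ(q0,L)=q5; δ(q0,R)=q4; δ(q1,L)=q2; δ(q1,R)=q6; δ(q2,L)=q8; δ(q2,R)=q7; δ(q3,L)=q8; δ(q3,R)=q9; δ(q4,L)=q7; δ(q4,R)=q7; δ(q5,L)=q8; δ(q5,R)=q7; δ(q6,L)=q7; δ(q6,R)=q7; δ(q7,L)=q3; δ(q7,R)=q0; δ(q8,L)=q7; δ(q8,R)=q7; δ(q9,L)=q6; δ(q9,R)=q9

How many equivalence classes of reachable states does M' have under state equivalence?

States {q1,q2} cannot be reached from the start state, so discard them.
Start with accepting vs non-accepting: {q0,q5} | {q3,q4,q6,q7,q8,q9}.
Split {q0,q5} by δ(·,L) → {q0} and {q5}.
Refine {q3,q4,q6,q7,q8,q9} on symbol R: members go to different blocks, giving {q3,q4,q6,q8,q9} and {q7}.
Refine {q3,q4,q6,q8,q9} on symbol L: members go to different blocks, giving {q4,q6,q8} and {q3,q9}.
The partition is now stable with 5 blocks: {q0} | {q4,q6,q8} | {q5} | {q7} | {q3,q9}.

5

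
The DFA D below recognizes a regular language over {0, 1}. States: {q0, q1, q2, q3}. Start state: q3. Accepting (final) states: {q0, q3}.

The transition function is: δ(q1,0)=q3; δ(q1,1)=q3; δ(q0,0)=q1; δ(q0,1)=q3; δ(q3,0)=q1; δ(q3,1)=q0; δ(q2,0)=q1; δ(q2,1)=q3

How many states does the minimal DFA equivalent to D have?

2

First remove the unreachable states {q2}; 3 states remain.
Initial partition by acceptance: {q0,q3} | {q1}.
The partition is now stable with 2 blocks: {q0,q3} | {q1}.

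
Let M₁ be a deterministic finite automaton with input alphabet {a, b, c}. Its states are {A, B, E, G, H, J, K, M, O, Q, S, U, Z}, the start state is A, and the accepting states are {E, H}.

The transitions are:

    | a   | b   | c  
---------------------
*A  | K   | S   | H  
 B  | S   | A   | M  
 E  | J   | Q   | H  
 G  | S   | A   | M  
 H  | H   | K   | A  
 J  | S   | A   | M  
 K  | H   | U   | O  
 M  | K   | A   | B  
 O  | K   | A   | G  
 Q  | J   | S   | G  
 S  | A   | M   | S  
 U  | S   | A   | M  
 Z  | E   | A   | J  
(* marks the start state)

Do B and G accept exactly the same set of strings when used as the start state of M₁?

Reachable states from the start: {A,B,G,H,K,M,O,S,U}. Unreachable: {E,J,Q,Z} — drop them.
Start with accepting vs non-accepting: {H} | {A,B,G,K,M,O,S,U}.
On input a, block {A,B,G,K,M,O,S,U} splits into {A,B,G,M,O,S,U} and {K}.
Split {A,B,G,M,O,S,U} by δ(·,a) → {B,G,S,U} and {A,M,O}.
On input a, block {B,G,S,U} splits into {B,G,U} and {S}.
On input b, block {A,M,O} splits into {M,O} and {A}.
Stable partition: {H} | {B,G,U} | {K} | {M,O} | {S} | {A} — 6 equivalence classes.
B and G lie in the same block of the stable partition, so they are equivalent — no string distinguishes them.

Yes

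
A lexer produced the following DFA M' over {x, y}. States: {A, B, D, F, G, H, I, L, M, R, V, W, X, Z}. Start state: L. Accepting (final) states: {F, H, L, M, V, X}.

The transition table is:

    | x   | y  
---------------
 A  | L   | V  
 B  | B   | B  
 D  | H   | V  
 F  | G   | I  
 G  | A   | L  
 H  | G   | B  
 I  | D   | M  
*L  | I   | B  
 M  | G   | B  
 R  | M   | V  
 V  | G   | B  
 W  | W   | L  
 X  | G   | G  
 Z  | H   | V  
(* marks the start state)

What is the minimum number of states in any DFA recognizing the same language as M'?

First remove the unreachable states {F,R,W,X,Z}; 9 states remain.
Start with accepting vs non-accepting: {H,L,M,V} | {A,B,D,G,I}.
Refine {A,B,D,G,I} on symbol x: members go to different blocks, giving {B,G,I} and {A,D}.
Split {B,G,I} by δ(·,x) → {G,I} and {B}.
The partition is now stable with 4 blocks: {H,L,M,V} | {G,I} | {A,D} | {B}.

4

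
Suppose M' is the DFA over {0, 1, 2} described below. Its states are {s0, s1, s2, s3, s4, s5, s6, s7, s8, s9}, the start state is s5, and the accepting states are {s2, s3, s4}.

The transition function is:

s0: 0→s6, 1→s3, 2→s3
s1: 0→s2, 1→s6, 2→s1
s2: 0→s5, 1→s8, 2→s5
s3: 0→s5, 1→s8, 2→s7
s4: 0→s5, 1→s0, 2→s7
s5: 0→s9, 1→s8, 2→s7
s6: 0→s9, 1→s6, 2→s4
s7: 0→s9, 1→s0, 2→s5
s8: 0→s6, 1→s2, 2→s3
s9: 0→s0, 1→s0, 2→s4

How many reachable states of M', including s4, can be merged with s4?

3

States {s1} cannot be reached from the start state, so discard them.
Initial partition by acceptance: {s2,s3,s4} | {s0,s5,s6,s7,s8,s9}.
Refine {s0,s5,s6,s7,s8,s9} on symbol 1: members go to different blocks, giving {s5,s6,s7,s9} and {s0,s8}.
Split {s5,s6,s7,s9} by δ(·,0) → {s5,s6,s7} and {s9}.
Refine {s5,s6,s7} on symbol 1: members go to different blocks, giving {s5,s7} and {s6}.
The partition is now stable with 5 blocks: {s2,s3,s4} | {s5,s7} | {s0,s8} | {s9} | {s6}.
The equivalence class containing s4 is {s2,s3,s4}, of size 3.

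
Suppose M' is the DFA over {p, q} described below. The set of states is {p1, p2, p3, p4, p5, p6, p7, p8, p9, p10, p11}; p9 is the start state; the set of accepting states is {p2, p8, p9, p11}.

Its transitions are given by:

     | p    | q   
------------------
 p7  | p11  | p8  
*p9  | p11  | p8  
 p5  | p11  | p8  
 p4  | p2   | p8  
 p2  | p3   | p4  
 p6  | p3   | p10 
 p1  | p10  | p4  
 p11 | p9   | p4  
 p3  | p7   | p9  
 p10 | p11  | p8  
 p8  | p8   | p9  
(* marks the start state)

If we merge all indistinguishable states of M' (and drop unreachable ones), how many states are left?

7

First remove the unreachable states {p1,p5,p6,p10}; 7 states remain.
P0 = {p2,p8,p9,p11} | {p3,p4,p7}.
Split {p2,p8,p9,p11} by δ(·,p) → {p8,p9,p11} and {p2}.
On input q, block {p8,p9,p11} splits into {p8,p9} and {p11}.
Split {p8,p9} by δ(·,p) → {p8} and {p9}.
On input p, block {p3,p4,p7} splits into {p3} and {p4} and {p7}.
Stable partition: {p8} | {p3} | {p2} | {p11} | {p9} | {p4} | {p7} — 7 equivalence classes.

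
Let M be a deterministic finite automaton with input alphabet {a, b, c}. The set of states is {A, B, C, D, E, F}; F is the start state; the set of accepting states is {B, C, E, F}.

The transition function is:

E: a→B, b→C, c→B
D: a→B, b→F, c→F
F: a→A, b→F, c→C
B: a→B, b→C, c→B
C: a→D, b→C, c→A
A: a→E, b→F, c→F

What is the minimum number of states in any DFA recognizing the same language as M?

Every state is reachable, so we keep all 6.
P0 = {B,C,E,F} | {A,D}.
Refine {B,C,E,F} on symbol a: members go to different blocks, giving {B,E} and {C,F}.
Split {C,F} by δ(·,c) → {C} and {F}.
No further refinement is possible. Final partition (4 blocks): {B,E} | {A,D} | {C} | {F}.

4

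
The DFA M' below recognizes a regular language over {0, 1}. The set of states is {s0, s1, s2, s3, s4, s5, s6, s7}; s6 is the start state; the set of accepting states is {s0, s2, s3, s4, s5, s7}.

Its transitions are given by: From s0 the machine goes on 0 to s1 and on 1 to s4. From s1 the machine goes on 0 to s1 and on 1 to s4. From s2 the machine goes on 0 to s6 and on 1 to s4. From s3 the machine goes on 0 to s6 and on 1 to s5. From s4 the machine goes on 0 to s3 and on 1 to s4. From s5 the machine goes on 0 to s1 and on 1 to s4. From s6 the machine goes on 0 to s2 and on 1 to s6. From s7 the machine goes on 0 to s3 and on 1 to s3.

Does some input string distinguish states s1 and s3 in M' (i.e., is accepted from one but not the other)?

Reachable states from the start: {s1,s2,s3,s4,s5,s6}. Unreachable: {s0,s7} — drop them.
Start with accepting vs non-accepting: {s2,s3,s4,s5} | {s1,s6}.
Refine {s2,s3,s4,s5} on symbol 0: members go to different blocks, giving {s2,s3,s5} and {s4}.
Split {s2,s3,s5} by δ(·,1) → {s2,s5} and {s3}.
On input 0, block {s1,s6} splits into {s1} and {s6}.
On input 0, block {s2,s5} splits into {s2} and {s5}.
Stable partition: {s2} | {s1} | {s4} | {s3} | {s6} | {s5} — 6 equivalence classes.
s1 and s3 end up in different blocks, so they are distinguishable. For instance, the string 'ε' is accepted from only s3.

Yes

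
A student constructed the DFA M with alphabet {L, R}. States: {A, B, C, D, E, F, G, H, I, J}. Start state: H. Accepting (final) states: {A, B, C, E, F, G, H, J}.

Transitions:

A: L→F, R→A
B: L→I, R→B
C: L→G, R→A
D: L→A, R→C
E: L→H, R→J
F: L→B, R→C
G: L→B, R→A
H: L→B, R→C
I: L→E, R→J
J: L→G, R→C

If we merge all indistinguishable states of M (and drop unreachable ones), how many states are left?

States {D} cannot be reached from the start state, so discard them.
P0 = {A,B,C,E,F,G,H,J} | {I}.
On input L, block {A,B,C,E,F,G,H,J} splits into {A,C,E,F,G,H,J} and {B}.
Refine {A,C,E,F,G,H,J} on symbol L: members go to different blocks, giving {A,C,E,J} and {F,G,H}.
The partition is now stable with 4 blocks: {A,C,E,J} | {I} | {B} | {F,G,H}.

4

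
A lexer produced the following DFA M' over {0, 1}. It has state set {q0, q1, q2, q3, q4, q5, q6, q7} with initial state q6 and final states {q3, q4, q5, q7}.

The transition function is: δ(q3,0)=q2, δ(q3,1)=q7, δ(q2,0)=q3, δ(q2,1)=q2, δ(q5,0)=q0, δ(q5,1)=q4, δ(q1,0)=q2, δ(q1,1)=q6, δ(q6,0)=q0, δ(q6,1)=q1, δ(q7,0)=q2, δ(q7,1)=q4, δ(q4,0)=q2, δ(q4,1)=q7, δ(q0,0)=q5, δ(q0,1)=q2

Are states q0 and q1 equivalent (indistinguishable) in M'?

All states are reachable from the start state.
Start with accepting vs non-accepting: {q3,q4,q5,q7} | {q0,q1,q2,q6}.
On input 0, block {q0,q1,q2,q6} splits into {q0,q2} and {q1,q6}.
No further refinement is possible. Final partition (3 blocks): {q3,q4,q5,q7} | {q0,q2} | {q1,q6}.
q0 and q1 end up in different blocks, so they are distinguishable. For instance, the string '0' is accepted from only q0.

No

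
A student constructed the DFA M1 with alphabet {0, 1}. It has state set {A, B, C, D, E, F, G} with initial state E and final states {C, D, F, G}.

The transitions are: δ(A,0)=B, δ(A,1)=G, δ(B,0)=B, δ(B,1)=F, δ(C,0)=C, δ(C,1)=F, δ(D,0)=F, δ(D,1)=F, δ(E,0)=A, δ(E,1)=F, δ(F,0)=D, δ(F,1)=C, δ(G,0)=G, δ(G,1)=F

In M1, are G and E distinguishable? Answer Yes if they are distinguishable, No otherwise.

Every state is reachable, so we keep all 7.
Initial partition by acceptance: {C,D,F,G} | {A,B,E}.
The partition is now stable with 2 blocks: {C,D,F,G} | {A,B,E}.
G and E end up in different blocks, so they are distinguishable. For instance, the string 'ε' is accepted from only G.

Yes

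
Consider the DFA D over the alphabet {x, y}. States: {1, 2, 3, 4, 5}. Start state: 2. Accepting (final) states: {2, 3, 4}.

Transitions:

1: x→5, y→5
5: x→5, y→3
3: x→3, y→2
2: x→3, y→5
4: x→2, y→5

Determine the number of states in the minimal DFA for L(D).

3

States {1,4} cannot be reached from the start state, so discard them.
P0 = {2,3} | {5}.
On input y, block {2,3} splits into {2} and {3}.
No further refinement is possible. Final partition (3 blocks): {2} | {5} | {3}.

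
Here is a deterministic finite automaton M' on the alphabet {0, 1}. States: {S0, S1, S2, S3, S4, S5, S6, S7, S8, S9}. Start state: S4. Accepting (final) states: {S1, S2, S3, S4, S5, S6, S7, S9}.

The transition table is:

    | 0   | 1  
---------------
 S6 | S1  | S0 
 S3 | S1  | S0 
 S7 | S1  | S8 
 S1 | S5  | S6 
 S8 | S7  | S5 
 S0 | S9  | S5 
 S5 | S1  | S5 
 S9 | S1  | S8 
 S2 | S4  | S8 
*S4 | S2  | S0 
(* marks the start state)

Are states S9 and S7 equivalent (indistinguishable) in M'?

Yes

Reachable states from the start: {S0,S1,S2,S4,S5,S6,S7,S8,S9}. Unreachable: {S3} — drop them.
Start with accepting vs non-accepting: {S1,S2,S4,S5,S6,S7,S9} | {S0,S8}.
On input 1, block {S1,S2,S4,S5,S6,S7,S9} splits into {S2,S4,S6,S7,S9} and {S1,S5}.
Split {S2,S4,S6,S7,S9} by δ(·,0) → {S6,S7,S9} and {S2,S4}.
On input 1, block {S1,S5} splits into {S1} and {S5}.
Stable partition: {S6,S7,S9} | {S0,S8} | {S1} | {S2,S4} | {S5} — 5 equivalence classes.
S9 and S7 lie in the same block of the stable partition, so they are equivalent — no string distinguishes them.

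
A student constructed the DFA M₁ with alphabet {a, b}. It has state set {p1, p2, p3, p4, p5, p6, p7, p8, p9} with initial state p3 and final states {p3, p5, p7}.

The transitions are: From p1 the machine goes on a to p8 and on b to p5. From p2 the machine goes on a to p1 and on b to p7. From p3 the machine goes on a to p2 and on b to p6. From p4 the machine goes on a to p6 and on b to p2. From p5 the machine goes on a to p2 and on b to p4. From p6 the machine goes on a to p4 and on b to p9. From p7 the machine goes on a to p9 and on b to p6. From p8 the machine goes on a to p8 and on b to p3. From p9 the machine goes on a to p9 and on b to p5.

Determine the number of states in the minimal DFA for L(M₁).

Start with accepting vs non-accepting: {p3,p5,p7} | {p1,p2,p4,p6,p8,p9}.
On input b, block {p1,p2,p4,p6,p8,p9} splits into {p1,p2,p8,p9} and {p4,p6}.
The partition is now stable with 3 blocks: {p3,p5,p7} | {p1,p2,p8,p9} | {p4,p6}.

3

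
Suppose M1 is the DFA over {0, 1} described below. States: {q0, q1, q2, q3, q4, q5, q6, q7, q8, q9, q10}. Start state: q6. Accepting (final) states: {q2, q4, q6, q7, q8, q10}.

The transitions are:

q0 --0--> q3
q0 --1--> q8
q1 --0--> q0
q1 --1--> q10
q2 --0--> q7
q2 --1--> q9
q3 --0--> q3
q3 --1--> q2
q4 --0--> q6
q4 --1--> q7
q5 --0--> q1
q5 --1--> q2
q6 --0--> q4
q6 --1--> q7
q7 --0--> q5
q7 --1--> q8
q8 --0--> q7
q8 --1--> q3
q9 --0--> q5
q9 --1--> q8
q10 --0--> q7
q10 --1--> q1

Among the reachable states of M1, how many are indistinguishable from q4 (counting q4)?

Every state is reachable, so we keep all 11.
Initial partition by acceptance: {q2,q4,q6,q7,q8,q10} | {q0,q1,q3,q5,q9}.
On input 0, block {q2,q4,q6,q7,q8,q10} splits into {q2,q4,q6,q8,q10} and {q7}.
On input 0, block {q2,q4,q6,q8,q10} splits into {q2,q8,q10} and {q4,q6}.
No further refinement is possible. Final partition (4 blocks): {q2,q8,q10} | {q0,q1,q3,q5,q9} | {q7} | {q4,q6}.
State q4 belongs to the block {q4,q6}, which has 2 states.

2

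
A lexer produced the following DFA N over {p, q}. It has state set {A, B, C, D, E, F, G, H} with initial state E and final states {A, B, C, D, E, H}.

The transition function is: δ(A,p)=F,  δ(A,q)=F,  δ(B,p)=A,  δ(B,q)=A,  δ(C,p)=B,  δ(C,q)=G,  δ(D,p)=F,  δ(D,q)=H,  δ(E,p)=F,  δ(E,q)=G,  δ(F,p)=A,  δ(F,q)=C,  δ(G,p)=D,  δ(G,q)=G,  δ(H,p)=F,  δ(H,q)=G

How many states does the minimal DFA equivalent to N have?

All states are reachable from the start state.
P0 = {A,B,C,D,E,H} | {F,G}.
Split {A,B,C,D,E,H} by δ(·,p) → {A,D,E,H} and {B,C}.
Refine {A,D,E,H} on symbol q: members go to different blocks, giving {A,E,H} and {D}.
Refine {F,G} on symbol p: members go to different blocks, giving {F} and {G}.
Split {A,E,H} by δ(·,q) → {E,H} and {A}.
On input p, block {B,C} splits into {B} and {C}.
Stable partition: {E,H} | {F} | {B} | {D} | {G} | {A} | {C} — 7 equivalence classes.

7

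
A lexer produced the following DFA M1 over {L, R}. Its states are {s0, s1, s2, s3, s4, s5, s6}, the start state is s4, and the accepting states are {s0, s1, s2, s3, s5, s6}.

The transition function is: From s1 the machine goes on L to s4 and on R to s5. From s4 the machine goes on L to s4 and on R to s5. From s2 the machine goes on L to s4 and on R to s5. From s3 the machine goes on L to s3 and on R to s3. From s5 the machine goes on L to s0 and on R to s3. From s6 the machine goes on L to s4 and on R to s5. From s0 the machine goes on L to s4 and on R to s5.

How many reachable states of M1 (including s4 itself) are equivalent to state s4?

First remove the unreachable states {s1,s2,s6}; 4 states remain.
Start with accepting vs non-accepting: {s0,s3,s5} | {s4}.
Split {s0,s3,s5} by δ(·,L) → {s3,s5} and {s0}.
On input L, block {s3,s5} splits into {s3} and {s5}.
Stable partition: {s3} | {s4} | {s0} | {s5} — 4 equivalence classes.
State s4 belongs to the block {s4}, which has 1 states.

1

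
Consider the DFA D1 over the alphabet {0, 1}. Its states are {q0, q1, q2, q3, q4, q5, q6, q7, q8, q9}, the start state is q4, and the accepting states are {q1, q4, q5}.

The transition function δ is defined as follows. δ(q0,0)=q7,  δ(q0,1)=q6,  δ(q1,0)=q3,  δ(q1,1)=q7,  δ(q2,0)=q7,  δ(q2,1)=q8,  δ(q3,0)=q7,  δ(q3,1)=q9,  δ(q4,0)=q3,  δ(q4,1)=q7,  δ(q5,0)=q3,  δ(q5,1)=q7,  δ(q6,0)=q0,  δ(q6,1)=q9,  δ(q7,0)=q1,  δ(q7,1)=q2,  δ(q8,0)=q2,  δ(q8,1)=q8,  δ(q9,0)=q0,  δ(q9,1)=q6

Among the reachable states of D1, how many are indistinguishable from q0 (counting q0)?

3

Reachable states from the start: {q0,q1,q2,q3,q4,q6,q7,q8,q9}. Unreachable: {q5} — drop them.
Start with accepting vs non-accepting: {q1,q4} | {q0,q2,q3,q6,q7,q8,q9}.
On input 0, block {q0,q2,q3,q6,q7,q8,q9} splits into {q0,q2,q3,q6,q8,q9} and {q7}.
On input 0, block {q0,q2,q3,q6,q8,q9} splits into {q0,q2,q3} and {q6,q8,q9}.
No further refinement is possible. Final partition (4 blocks): {q1,q4} | {q0,q2,q3} | {q7} | {q6,q8,q9}.
The equivalence class containing q0 is {q0,q2,q3}, of size 3.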